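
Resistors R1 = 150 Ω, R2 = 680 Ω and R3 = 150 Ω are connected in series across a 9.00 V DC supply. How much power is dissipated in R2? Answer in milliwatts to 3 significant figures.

In a series string the same current flows through every resistor — find that current, then P = I²R for the one we want.
R_total = 150 + 680 + 150 = 980.0 Ω
I = V / R_total = 9.00 / 980.0 = 0.009184 A
P_R2 = I² × R2 = (0.009184)² × 680 = 0.05735 W

57.4 mW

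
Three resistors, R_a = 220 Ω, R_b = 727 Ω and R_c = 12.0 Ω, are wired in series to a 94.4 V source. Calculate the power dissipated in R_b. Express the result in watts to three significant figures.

7.04 W

In a series string the same current flows through every resistor — find that current, then P = I²R for the one we want.
R_total = 220 + 727 + 12.0 = 959.0 Ω
I = V / R_total = 94.4 / 959.0 = 0.09844 A
P_R_b = I² × R_b = (0.09844)² × 727 = 7.044 W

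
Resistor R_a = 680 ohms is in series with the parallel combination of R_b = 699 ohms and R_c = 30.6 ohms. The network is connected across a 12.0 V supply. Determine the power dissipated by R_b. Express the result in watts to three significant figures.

0.000352 W

First combine the parallel branches into one equivalent R_p, then R_a + R_p is a series pair.
R_p = (699×30.6)/(699+30.6) = 29.32 Ω
R_total = 680 + 29.32 = 709.3 Ω
I = V / R_total = 12.0 / 709.3 = 0.01692 A
Voltage across the parallel pair: V_p = I × R_p = 0.01692 × 29.32 = 0.4960 V
With V_p across R_b, its power is V_p²/R_b.
P_R_b = (0.4960)² / 699 = 0.0003519 W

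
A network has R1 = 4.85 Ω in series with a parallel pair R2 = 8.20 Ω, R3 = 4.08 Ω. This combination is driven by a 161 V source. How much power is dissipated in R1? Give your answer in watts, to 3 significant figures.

2190 W

Replace R2 and R3 with their parallel equivalent so the circuit becomes R1 in series with R_p.
R_p = (8.20×4.08)/(8.20+4.08) = 2.724 Ω
R_total = 4.85 + 2.724 = 7.574 Ω
I = V / R_total = 161 / 7.574 = 21.26 A
All the current flows through R1; use P = I²R.
P_R1 = (21.26)² × 4.85 = 2191 W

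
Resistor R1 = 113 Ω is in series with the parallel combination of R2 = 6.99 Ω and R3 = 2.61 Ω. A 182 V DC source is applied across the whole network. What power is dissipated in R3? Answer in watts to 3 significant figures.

3.47 W

Reduce the parallel pair to R_p first; the network is then a simple series string.
R_p = (6.99×2.61)/(6.99+2.61) = 1.900 Ω
R_total = 113 + 1.900 = 114.9 Ω
I = V / R_total = 182 / 114.9 = 1.584 A
Voltage across the parallel pair: V_p = I × R_p = 1.584 × 1.900 = 3.010 V
With V_p across R3, its power is V_p²/R3.
P_R3 = (3.010)² / 2.61 = 3.472 W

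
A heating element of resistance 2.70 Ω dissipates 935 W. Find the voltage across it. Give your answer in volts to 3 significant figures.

Inverting the appropriate power form: V = √(P R).
V = √(935 × 2.70) = 50.24 V

50.2 V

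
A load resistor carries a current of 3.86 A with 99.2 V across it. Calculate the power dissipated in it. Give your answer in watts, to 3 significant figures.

383 W

Both the voltage across and the current through the element are known, so P = V I applies directly.
P = 99.2 V × 3.860 A = 382.9 W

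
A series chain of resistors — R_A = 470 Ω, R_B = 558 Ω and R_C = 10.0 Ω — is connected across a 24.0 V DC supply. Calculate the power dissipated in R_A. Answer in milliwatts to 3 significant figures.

Every series element carries the same I. Get I from the total resistance, then P = I² × R_A.
R_total = 470 + 558 + 10.0 = 1038 Ω
I = V / R_total = 24.0 / 1038 = 0.02312 A
P_R_A = I² × R_A = (0.02312)² × 470 = 0.2513 W

251 mW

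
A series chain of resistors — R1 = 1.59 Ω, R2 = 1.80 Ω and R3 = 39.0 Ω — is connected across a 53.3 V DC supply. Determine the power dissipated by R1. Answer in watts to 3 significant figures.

2.51 W

Every series element carries the same I. Get I from the total resistance, then P = I² × R1.
R_total = 1.59 + 1.80 + 39.0 = 42.39 Ω
I = V / R_total = 53.3 / 42.39 = 1.257 A
P_R1 = I² × R1 = (1.257)² × 1.59 = 2.514 W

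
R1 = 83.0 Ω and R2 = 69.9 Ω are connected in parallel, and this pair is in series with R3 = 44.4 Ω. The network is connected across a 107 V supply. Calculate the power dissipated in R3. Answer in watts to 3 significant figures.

First find R_p for the parallel pair, then treat R_p + R3 as a series loop.
R_p = (83.0×69.9)/(83.0+69.9) = 37.94 Ω
R_total = R_p + 44.4 = 37.94 + 44.4 = 82.34 Ω
I = V / R_total = 107 / 82.34 = 1.299 A
R3 is the series element, so its power is I²R.
P_R3 = (1.299)² × 44.4 = 74.97 W

75.0 W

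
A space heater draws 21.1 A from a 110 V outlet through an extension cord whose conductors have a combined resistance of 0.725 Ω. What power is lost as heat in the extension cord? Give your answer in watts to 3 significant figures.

323 W

Only the current and the line resistance are needed for the I²R loss.
The extension cord carries the full 21.1 A.
P_line = I² R_line = (21.10)² × 0.725 = 322.8 W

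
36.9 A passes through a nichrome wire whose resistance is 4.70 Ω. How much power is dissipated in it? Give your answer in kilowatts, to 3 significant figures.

With I and R stated, P = I²R applies in one step.
P = (36.90 A)² × 4.70 Ω = 6400 W

6.40 kW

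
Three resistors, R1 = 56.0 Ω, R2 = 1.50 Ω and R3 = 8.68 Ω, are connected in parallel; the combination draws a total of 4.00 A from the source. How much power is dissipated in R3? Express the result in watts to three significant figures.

Only the total current is stated, so first find the parallel equivalent to get the voltage across the combination.
1/R_eq = 1/56.0 + 1/1.50 + 1/8.68 ⇒ R_eq = 1.250 Ω
V = I_total × R_eq = 4.000 × 1.250 = 5.002 V
P_R3 = V² / R3 = (5.002)² / 8.68 = 2.882 W

2.88 W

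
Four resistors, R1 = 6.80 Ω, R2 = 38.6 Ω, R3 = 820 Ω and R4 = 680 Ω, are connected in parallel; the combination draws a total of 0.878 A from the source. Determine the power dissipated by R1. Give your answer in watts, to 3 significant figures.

We need the common branch voltage; get it from I_total × R_eq, then P = V²/R for the branch.
1/R_eq = 1/6.80 + 1/38.6 + 1/820 + 1/680 ⇒ R_eq = 5.693 Ω
V = I_total × R_eq = 0.8780 × 5.693 = 4.998 V
P_R1 = V² / R1 = (4.998)² / 6.80 = 3.674 W

3.67 W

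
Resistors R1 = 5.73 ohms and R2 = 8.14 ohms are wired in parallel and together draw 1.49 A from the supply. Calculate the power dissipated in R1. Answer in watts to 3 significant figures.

4.38 W

Parallel branches share V, not I — compute V via R_eq, then use V²/R for the target branch.
1/R_eq = 1/5.73 + 1/8.14 ⇒ R_eq = 3.363 Ω
V = I_total × R_eq = 1.490 × 3.363 = 5.011 V
P_R1 = V² / R1 = (5.011)² / 5.73 = 4.382 W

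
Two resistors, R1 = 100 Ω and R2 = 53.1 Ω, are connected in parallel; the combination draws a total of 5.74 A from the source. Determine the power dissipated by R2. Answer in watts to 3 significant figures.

We need the common branch voltage; get it from I_total × R_eq, then P = V²/R for the branch.
1/R_eq = 1/100 + 1/53.1 ⇒ R_eq = 34.68 Ω
V = I_total × R_eq = 5.740 × 34.68 = 199.1 V
P_R2 = V² / R2 = (199.1)² / 53.1 = 746.4 W

746 W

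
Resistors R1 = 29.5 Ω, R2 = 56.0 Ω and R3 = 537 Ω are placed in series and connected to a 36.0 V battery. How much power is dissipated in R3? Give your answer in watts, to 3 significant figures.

Since the resistors are in series they all carry the loop current I = V/R_total; the power in any one is I²R.
R_total = 29.5 + 56.0 + 537 = 622.5 Ω
I = V / R_total = 36.0 / 622.5 = 0.05783 A
P_R3 = I² × R3 = (0.05783)² × 537 = 1.796 W

1.80 W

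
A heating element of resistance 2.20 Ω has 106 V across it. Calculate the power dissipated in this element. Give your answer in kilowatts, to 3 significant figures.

5.11 kW

With V across and R both known, P = V²/R gives the dissipation directly.
P = (106 V)² / 2.20 Ω = 5107 W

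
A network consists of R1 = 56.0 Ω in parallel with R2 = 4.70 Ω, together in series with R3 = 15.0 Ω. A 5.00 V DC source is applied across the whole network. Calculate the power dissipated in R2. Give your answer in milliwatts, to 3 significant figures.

267 mW

Reduce the parallel combination to a single R_p; the circuit then becomes R_p in series with the remaining resistor.
R_p = (56.0×4.70)/(56.0+4.70) = 4.336 Ω
R_total = R_p + 15.0 = 4.336 + 15.0 = 19.34 Ω
I = V / R_total = 5.00 / 19.34 = 0.2586 A
Voltage across the parallel pair: V_p = I × R_p = 0.2586 × 4.336 = 1.121 V
R2 sits across V_p; its power is V_p²/R.
P_R2 = (1.121)² / 4.70 = 0.2675 W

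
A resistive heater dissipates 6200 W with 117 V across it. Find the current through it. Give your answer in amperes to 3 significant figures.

53.0 A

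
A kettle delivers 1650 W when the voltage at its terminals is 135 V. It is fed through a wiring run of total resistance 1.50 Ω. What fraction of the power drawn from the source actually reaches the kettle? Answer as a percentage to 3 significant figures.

I = P / V = 1650 / 135 = 12.22 A through the wiring run.
P_line = I² R_line = (12.22)² × 1.50 = 224.1 W
P_source = P_load + P_line = 1650 + 224.1 = 1874 W
η = P_load / P_source = 1650 / 1874 = 0.8804

88.0 %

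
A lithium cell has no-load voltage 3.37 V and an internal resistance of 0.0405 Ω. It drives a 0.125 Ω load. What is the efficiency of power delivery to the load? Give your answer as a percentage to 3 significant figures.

Efficiency is P_load / P_total. With a series r and R sharing the same I, P = I²R for each, so η = R/(R+r).
η = R / (R + r) = 0.125 / (0.125 + 0.0405) = 0.7553

75.5 %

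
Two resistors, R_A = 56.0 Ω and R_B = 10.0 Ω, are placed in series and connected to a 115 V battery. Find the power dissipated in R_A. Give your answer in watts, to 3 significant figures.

Every series element carries the same I. Get I from the total resistance, then P = I² × R_A.
R_total = 56.0 + 10.0 = 66.00 Ω
I = V / R_total = 115 / 66.00 = 1.742 A
P_R_A = I² × R_A = (1.742)² × 56.0 = 170.0 W

170 W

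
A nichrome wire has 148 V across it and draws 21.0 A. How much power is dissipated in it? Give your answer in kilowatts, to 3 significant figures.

V and I are known directly — P = V I, no intermediate step needed.
P = 148 V × 21.00 A = 3108 W

3.11 kW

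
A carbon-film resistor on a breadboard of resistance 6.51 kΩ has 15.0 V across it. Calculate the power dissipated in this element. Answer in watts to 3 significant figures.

V and R are stated; P = V²/R avoids computing the current.
P = (15.0 V)² / 6510 Ω = 0.03456 W

0.0346 W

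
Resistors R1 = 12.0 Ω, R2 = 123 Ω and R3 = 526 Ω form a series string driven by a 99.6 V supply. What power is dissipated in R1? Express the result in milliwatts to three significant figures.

Since the resistors are in series they all carry the loop current I = V/R_total; the power in any one is I²R.
R_total = 12.0 + 123 + 526 = 661.0 Ω
I = V / R_total = 99.6 / 661.0 = 0.1507 A
P_R1 = I² × R1 = (0.1507)² × 12.0 = 0.2725 W

272 mW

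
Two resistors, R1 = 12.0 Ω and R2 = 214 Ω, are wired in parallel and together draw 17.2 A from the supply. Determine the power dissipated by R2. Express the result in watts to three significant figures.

Parallel branches share V, not I — compute V via R_eq, then use V²/R for the target branch.
1/R_eq = 1/12.0 + 1/214 ⇒ R_eq = 11.36 Ω
V = I_total × R_eq = 17.20 × 11.36 = 195.4 V
P_R2 = V² / R2 = (195.4)² / 214 = 178.5 W

178 W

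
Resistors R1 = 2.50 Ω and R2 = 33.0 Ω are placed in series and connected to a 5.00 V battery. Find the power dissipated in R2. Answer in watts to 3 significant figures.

0.655 W

Since the resistors are in series they all carry the loop current I = V/R_total; the power in any one is I²R.
R_total = 2.50 + 33.0 = 35.50 Ω
I = V / R_total = 5.00 / 35.50 = 0.1408 A
P_R2 = I² × R2 = (0.1408)² × 33.0 = 0.6546 W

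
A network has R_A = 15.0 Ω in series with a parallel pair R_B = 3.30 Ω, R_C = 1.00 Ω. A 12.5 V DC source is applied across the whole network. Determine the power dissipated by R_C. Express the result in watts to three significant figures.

Collapse R_B‖R_C to a single equivalent, reducing the network to two series elements.
R_p = (3.30×1.00)/(3.30+1.00) = 0.7674 Ω
R_total = 15.0 + 0.7674 = 15.77 Ω
I = V / R_total = 12.5 / 15.77 = 0.7928 A
Voltage across the parallel pair: V_p = I × R_p = 0.7928 × 0.7674 = 0.6084 V
With V_p across R_C, its power is V_p²/R_C.
P_R_C = (0.6084)² / 1.00 = 0.3702 W

0.370 W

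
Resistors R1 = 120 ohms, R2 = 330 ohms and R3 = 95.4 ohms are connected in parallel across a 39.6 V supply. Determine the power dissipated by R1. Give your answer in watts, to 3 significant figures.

The supply voltage appears across each parallel branch — just use P = V²/R1.
P_R1 = V² / R1 = (39.6)² / 120 Ω = 13.07 W

13.1 W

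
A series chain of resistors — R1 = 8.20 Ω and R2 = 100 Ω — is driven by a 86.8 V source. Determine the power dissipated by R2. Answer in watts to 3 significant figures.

64.4 W

Series elements share the same current, so find I first, then use P = I²R.
R_total = 8.20 + 100 = 108.2 Ω
I = V / R_total = 86.8 / 108.2 = 0.8022 A
P_R2 = I² × R2 = (0.8022)² × 100 = 64.36 W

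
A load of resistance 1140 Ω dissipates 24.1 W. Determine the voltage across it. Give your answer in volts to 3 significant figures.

Inverting the appropriate power form: V = √(P R).
V = √(24.1 × 1140) = 165.8 V

166 V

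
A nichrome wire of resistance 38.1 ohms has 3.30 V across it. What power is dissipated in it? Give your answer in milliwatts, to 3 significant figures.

286 mW

With V across and R both known, P = V²/R gives the dissipation directly.
P = (3.30 V)² / 38.1 Ω = 0.2858 W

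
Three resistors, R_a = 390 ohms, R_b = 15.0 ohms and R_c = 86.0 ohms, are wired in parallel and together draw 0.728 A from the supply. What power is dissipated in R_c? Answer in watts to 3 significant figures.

0.943 W

Only the total current is stated, so first find the parallel equivalent to get the voltage across the combination.
1/R_eq = 1/390 + 1/15.0 + 1/86.0 ⇒ R_eq = 12.37 Ω
V = I_total × R_eq = 0.7280 × 12.37 = 9.003 V
P_R_c = V² / R_c = (9.003)² / 86.0 = 0.9426 W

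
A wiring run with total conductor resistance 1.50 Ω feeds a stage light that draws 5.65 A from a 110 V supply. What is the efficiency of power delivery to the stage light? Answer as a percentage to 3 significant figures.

The wiring run carries the full 5.65 A.
P_line = I² R_line = (5.650)² × 1.50 = 47.88 W
P_source = V I = 110 × 5.650 = 621.5 W; P_load = 573.6 W
η = P_load / P_source = 573.6 / 621.5 = 0.9230

92.3 %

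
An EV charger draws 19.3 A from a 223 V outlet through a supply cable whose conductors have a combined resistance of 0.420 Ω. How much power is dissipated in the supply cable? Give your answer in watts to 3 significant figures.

156 W

The supply cable is a series resistance carrying the load current; its dissipation is I²R_line.
The supply cable carries the full 19.3 A.
P_line = I² R_line = (19.30)² × 0.420 = 156.4 W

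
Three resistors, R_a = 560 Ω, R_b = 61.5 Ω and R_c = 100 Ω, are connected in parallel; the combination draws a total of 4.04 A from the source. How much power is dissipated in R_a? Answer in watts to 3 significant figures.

37.1 W

Only the total current is stated, so first find the parallel equivalent to get the voltage across the combination.
1/R_eq = 1/560 + 1/61.5 + 1/100 ⇒ R_eq = 35.66 Ω
V = I_total × R_eq = 4.040 × 35.66 = 144.0 V
P_R_a = V² / R_a = (144.0)² / 560 = 37.05 W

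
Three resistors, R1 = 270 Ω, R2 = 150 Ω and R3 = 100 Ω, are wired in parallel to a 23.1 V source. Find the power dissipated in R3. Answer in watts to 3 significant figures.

5.34 W

Each parallel branch sees the full supply voltage, so P = V²/R applies directly to the target branch.
P_R3 = V² / R3 = (23.1)² / 100 Ω = 5.336 W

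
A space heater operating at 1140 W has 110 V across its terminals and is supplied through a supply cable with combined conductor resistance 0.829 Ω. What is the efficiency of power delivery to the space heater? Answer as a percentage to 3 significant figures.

92.8 %

I = P / V = 1140 / 110 = 10.36 A through the supply cable.
P_line = I² R_line = (10.36)² × 0.829 = 89.04 W
P_source = P_load + P_line = 1140 + 89.04 = 1229 W
η = P_load / P_source = 1140 / 1229 = 0.9276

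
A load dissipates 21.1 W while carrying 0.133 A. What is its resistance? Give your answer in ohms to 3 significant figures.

1190 Ω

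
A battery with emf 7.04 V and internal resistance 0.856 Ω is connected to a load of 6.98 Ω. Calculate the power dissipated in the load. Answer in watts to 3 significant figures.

5.63 W

Find the circuit current first, then P = I²R for the load (series elements share I).
I = ε / (r + R) = 7.04 / (0.856 + 6.98) = 0.8984 A
P_load = I² R = (0.8984)² × 6.98 = 5.634 W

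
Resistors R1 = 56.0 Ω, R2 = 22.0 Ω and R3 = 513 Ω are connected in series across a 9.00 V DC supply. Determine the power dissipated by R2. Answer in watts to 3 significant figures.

In a series string the same current flows through every resistor — find that current, then P = I²R for the one we want.
R_total = 56.0 + 22.0 + 513 = 591.0 Ω
I = V / R_total = 9.00 / 591.0 = 0.01523 A
P_R2 = I² × R2 = (0.01523)² × 22.0 = 0.005102 W

0.00510 W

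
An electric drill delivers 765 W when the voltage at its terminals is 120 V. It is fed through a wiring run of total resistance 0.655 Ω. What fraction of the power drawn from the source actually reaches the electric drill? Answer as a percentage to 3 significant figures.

I = P / V = 765 / 120 = 6.375 A through the wiring run.
P_line = I² R_line = (6.375)² × 0.655 = 26.62 W
P_source = P_load + P_line = 765.0 + 26.62 = 791.6 W
η = P_load / P_source = 765.0 / 791.6 = 0.9664

96.6 %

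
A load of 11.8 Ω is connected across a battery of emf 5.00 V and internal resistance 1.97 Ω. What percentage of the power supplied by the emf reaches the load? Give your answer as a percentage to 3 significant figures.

85.7 %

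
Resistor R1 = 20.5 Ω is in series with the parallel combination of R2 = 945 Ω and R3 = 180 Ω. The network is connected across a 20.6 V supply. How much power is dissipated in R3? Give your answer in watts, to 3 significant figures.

1.83 W

Reduce the parallel pair to R_p first; the network is then a simple series string.
R_p = (945×180)/(945+180) = 151.2 Ω
R_total = 20.5 + 151.2 = 171.7 Ω
I = V / R_total = 20.6 / 171.7 = 0.1200 A
Voltage across the parallel pair: V_p = I × R_p = 0.1200 × 151.2 = 18.14 V
R3 sees V_p directly, so P = V_p² / R3.
P_R3 = (18.14)² / 180 = 1.828 W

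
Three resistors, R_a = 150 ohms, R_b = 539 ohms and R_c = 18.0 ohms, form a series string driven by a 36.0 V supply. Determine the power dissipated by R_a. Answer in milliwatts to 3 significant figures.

389 mW

In a series string the same current flows through every resistor — find that current, then P = I²R for the one we want.
R_total = 150 + 539 + 18.0 = 707.0 Ω
I = V / R_total = 36.0 / 707.0 = 0.05092 A
P_R_a = I² × R_a = (0.05092)² × 150 = 0.3889 W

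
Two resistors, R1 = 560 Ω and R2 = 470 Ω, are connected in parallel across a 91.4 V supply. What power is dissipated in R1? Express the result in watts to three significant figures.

14.9 W

Every branch has 91.4 V across it, so for R1 the power is simply V²/R.
P_R1 = V² / R1 = (91.4)² / 560 Ω = 14.92 W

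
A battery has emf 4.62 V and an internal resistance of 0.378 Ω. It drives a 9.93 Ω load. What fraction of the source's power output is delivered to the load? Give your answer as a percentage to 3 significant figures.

96.3 %

Efficiency is P_load / P_total. With a series r and R sharing the same I, P = I²R for each, so η = R/(R+r).
η = R / (R + r) = 9.93 / (9.93 + 0.378) = 0.9633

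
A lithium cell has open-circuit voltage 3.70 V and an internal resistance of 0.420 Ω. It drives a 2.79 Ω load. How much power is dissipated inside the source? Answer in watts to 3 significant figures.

The source's internal resistance is just another series element carrying I; its dissipation is I²r.
I = ε / (r + R) = 3.70 / (0.420 + 2.79) = 1.153 A
P_int = I² r = (1.153)² × 0.420 = 0.5580 W

0.558 W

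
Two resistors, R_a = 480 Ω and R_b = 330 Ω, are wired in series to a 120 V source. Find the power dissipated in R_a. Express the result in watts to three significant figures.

Since the resistors are in series they all carry the loop current I = V/R_total; the power in any one is I²R.
R_total = 480 + 330 = 810.0 Ω
I = V / R_total = 120 / 810.0 = 0.1481 A
P_R_a = I² × R_a = (0.1481)² × 480 = 10.53 W

10.5 W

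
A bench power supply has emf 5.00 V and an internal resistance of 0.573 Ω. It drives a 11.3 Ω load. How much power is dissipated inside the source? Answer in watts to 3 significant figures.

0.102 W

Internal loss is I²r, with I set by the total series resistance r+R.
I = ε / (r + R) = 5.00 / (0.573 + 11.3) = 0.4211 A
P_int = I² r = (0.4211)² × 0.573 = 0.1016 W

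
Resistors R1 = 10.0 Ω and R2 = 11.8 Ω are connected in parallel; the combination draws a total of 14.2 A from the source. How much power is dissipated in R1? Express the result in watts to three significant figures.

591 W

The branches share the same voltage, but only the total current is given — find V from the equivalent resistance first.
1/R_eq = 1/10.0 + 1/11.8 ⇒ R_eq = 5.413 Ω
V = I_total × R_eq = 14.20 × 5.413 = 76.86 V
P_R1 = V² / R1 = (76.86)² / 10.0 = 590.8 W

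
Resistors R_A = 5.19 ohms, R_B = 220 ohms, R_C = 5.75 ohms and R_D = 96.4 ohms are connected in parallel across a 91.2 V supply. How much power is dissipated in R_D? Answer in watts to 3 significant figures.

The supply voltage appears across each parallel branch — just use P = V²/R_D.
P_R_D = V² / R_D = (91.2)² / 96.4 Ω = 86.28 W

86.3 W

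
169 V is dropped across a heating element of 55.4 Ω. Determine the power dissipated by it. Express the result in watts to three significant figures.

We know the drop across the element and its resistance — P = V²/R, one step.
P = (169 V)² / 55.4 Ω = 515.5 W

516 W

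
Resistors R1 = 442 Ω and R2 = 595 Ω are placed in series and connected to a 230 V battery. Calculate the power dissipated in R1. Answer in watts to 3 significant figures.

21.7 W

Every series element carries the same I. Get I from the total resistance, then P = I² × R1.
R_total = 442 + 595 = 1037 Ω
I = V / R_total = 230 / 1037 = 0.2218 A
P_R1 = I² × R1 = (0.2218)² × 442 = 21.74 W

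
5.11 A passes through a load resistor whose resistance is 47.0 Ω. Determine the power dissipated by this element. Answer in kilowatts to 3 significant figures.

1.23 kW

The current through and the resistance of the element are both given; use P = I²R.
P = (5.110 A)² × 47.0 Ω = 1227 W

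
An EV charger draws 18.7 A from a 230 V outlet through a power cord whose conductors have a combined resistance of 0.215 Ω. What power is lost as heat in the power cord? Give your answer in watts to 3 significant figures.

75.2 W

The power cord and load are in series, so the same current flows in both; the loss is I²R_line.
The power cord carries the full 18.7 A.
P_line = I² R_line = (18.70)² × 0.215 = 75.18 W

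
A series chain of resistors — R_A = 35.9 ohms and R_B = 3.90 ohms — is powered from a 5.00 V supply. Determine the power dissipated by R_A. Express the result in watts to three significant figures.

The current is common to all series resistors; compute it, then apply P = I²R for the target.
R_total = 35.9 + 3.90 = 39.80 Ω
I = V / R_total = 5.00 / 39.80 = 0.1256 A
P_R_A = I² × R_A = (0.1256)² × 35.9 = 0.5666 W

0.567 W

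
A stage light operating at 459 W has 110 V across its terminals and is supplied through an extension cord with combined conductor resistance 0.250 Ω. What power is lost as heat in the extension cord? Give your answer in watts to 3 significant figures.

Only the current and the line resistance are needed for the I²R loss.
I = P / V = 459 / 110 = 4.173 A through the extension cord.
P_line = I² R_line = (4.173)² × 0.250 = 4.353 W

4.35 W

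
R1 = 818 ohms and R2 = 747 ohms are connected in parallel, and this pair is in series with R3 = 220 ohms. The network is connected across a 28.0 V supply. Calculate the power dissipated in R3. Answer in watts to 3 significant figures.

First find R_p for the parallel pair, then treat R_p + R3 as a series loop.
R_p = (818×747)/(818+747) = 390.4 Ω
R_total = R_p + 220 = 390.4 + 220 = 610.4 Ω
I = V / R_total = 28.0 / 610.4 = 0.04587 A
R3 carries the full series current, so P = I²R.
P_R3 = (0.04587)² × 220 = 0.4629 W

0.463 W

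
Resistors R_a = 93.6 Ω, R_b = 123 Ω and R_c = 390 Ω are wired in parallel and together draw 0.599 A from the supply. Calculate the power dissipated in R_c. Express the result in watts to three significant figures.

2.01 W

Only the total current is stated, so first find the parallel equivalent to get the voltage across the combination.
1/R_eq = 1/93.6 + 1/123 + 1/390 ⇒ R_eq = 46.78 Ω
V = I_total × R_eq = 0.5990 × 46.78 = 28.02 V
P_R_c = V² / R_c = (28.02)² / 390 = 2.013 W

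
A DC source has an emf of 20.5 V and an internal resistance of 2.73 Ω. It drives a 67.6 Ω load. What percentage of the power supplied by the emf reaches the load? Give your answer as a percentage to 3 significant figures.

96.1 %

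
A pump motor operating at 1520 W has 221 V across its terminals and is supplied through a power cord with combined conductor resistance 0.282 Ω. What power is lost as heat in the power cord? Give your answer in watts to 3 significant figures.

13.3 W

Only the current and the line resistance are needed for the I²R loss.
I = P / V = 1520 / 221 = 6.878 A through the power cord.
P_line = I² R_line = (6.878)² × 0.282 = 13.34 W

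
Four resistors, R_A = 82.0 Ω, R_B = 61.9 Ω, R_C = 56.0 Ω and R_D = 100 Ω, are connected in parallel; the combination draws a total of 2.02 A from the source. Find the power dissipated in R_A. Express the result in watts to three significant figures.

Only the total current is stated, so first find the parallel equivalent to get the voltage across the combination.
1/R_eq = 1/82.0 + 1/61.9 + 1/56.0 + 1/100 ⇒ R_eq = 17.79 Ω
V = I_total × R_eq = 2.020 × 17.79 = 35.94 V
P_R_A = V² / R_A = (35.94)² / 82.0 = 15.75 W

15.8 W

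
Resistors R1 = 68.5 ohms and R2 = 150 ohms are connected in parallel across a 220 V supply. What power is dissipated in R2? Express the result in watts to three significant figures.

323 W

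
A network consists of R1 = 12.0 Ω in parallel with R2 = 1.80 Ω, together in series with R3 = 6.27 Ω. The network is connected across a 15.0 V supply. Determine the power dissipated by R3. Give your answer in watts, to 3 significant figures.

Collapse the R1‖R2 pair into one equivalent R_p; then R_p and R3 form a series string.
R_p = (12.0×1.80)/(12.0+1.80) = 1.565 Ω
R_total = R_p + 6.27 = 1.565 + 6.27 = 7.835 Ω
I = V / R_total = 15.0 / 7.835 = 1.914 A
All the supply current flows through R3; use P = I²R3.
P_R3 = (1.914)² × 6.27 = 22.98 W

23.0 W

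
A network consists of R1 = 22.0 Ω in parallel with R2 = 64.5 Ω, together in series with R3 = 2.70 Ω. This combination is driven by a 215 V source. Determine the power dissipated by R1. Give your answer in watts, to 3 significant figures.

Reduce the parallel combination to a single R_p; the circuit then becomes R_p in series with the remaining resistor.
R_p = (22.0×64.5)/(22.0+64.5) = 16.40 Ω
R_total = R_p + 2.70 = 16.40 + 2.70 = 19.10 Ω
I = V / R_total = 215 / 19.10 = 11.25 A
Voltage across the parallel pair: V_p = I × R_p = 11.25 × 16.40 = 184.6 V
Use P = V²/R for R1 with V = V_p.
P_R1 = (184.6)² / 22.0 = 1549 W

1550 W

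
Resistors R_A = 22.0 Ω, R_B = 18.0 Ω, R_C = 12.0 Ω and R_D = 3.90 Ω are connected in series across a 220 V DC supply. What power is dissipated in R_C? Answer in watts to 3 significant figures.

186 W

Every series element carries the same I. Get I from the total resistance, then P = I² × R_C.
R_total = 22.0 + 18.0 + 12.0 + 3.90 = 55.90 Ω
I = V / R_total = 220 / 55.90 = 3.936 A
P_R_C = I² × R_C = (3.936)² × 12.0 = 185.9 W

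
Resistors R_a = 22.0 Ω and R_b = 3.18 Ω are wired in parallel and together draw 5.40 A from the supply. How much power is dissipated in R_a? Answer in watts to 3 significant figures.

10.2 W

The branches share the same voltage, but only the total current is given — find V from the equivalent resistance first.
1/R_eq = 1/22.0 + 1/3.18 ⇒ R_eq = 2.778 Ω
V = I_total × R_eq = 5.400 × 2.778 = 15.00 V
P_R_a = V² / R_a = (15.00)² / 22.0 = 10.23 W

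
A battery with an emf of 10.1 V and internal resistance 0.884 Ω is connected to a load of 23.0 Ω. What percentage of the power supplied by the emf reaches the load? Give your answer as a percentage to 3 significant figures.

96.3 %

The source delivers εI, of which I²R reaches the load and I²r is lost; since I is common, η = R/(R+r).
η = R / (R + r) = 23.0 / (23.0 + 0.884) = 0.9630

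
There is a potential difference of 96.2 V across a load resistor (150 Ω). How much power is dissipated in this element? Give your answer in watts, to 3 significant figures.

Voltage and resistance are given, so P = V²/R is the one-step route.
P = (96.2 V)² / 150 Ω = 61.70 W

61.7 W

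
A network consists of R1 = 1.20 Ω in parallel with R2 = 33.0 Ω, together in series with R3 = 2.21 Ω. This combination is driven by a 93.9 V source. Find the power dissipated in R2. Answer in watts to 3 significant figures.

Reduce the parallel combination to a single R_p; the circuit then becomes R_p in series with the remaining resistor.
R_p = (1.20×33.0)/(1.20+33.0) = 1.158 Ω
R_total = R_p + 2.21 = 1.158 + 2.21 = 3.368 Ω
I = V / R_total = 93.9 / 3.368 = 27.88 A
Voltage across the parallel pair: V_p = I × R_p = 27.88 × 1.158 = 32.28 V
R2 sits across V_p; its power is V_p²/R.
P_R2 = (32.28)² / 33.0 = 31.58 W

31.6 W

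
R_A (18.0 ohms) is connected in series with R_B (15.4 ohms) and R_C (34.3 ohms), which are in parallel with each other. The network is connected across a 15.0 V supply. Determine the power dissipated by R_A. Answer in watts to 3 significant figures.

First combine the parallel branches into one equivalent R_p, then R_A + R_p is a series pair.
R_p = (15.4×34.3)/(15.4+34.3) = 10.63 Ω
R_total = 18.0 + 10.63 = 28.63 Ω
I = V / R_total = 15.0 / 28.63 = 0.5240 A
The full supply current passes through R_A: P = I²R.
P_R_A = (0.5240)² × 18.0 = 4.942 W

4.94 W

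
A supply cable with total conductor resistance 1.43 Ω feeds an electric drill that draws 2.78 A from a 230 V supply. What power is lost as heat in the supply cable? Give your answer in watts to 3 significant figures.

The supply cable is a series resistance carrying the load current; its dissipation is I²R_line.
The supply cable carries the full 2.78 A.
P_line = I² R_line = (2.780)² × 1.43 = 11.05 W

11.1 W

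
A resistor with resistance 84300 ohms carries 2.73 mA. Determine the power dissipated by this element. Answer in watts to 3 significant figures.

0.628 W

The current through and the resistance of the element are both given; use P = I²R.
P = (0.002730 A)² × 84300 Ω = 0.6283 W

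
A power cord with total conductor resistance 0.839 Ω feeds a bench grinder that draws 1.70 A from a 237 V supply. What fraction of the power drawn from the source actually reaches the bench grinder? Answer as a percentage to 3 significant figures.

The power cord carries the full 1.70 A.
P_line = I² R_line = (1.700)² × 0.839 = 2.425 W
P_source = V I = 237 × 1.700 = 402.9 W; P_load = 400.5 W
η = P_load / P_source = 400.5 / 402.9 = 0.9940

99.4 %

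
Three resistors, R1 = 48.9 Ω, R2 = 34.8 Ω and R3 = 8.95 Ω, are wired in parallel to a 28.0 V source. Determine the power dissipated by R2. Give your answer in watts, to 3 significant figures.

22.5 W

Every branch has 28.0 V across it, so for R2 the power is simply V²/R.
P_R2 = V² / R2 = (28.0)² / 34.8 Ω = 22.53 W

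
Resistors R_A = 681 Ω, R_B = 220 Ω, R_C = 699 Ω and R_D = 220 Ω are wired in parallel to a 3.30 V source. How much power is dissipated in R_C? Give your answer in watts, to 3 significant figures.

0.0156 W

Parallel branches share the same voltage; P = V²/R gives the branch power in one step.
P_R_C = V² / R_C = (3.30)² / 699 Ω = 0.01558 W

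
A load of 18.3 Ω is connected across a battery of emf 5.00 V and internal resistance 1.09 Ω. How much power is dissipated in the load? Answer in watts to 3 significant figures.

1.22 W

With r and R in series, I = ε/(r+R); the load dissipates I²R.
I = ε / (r + R) = 5.00 / (1.09 + 18.3) = 0.2579 A
P_load = I² R = (0.2579)² × 18.3 = 1.217 W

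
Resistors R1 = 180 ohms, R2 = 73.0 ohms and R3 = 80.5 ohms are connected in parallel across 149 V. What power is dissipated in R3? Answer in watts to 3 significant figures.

276 W

The supply voltage appears across each parallel branch — just use P = V²/R3.
P_R3 = V² / R3 = (149)² / 80.5 Ω = 275.8 W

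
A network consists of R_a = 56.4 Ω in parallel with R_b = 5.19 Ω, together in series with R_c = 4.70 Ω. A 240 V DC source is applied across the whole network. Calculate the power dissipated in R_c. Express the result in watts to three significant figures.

3030 W

Combine R_a and R_b into their parallel equivalent first, reducing the network to two series resistors.
R_p = (56.4×5.19)/(56.4+5.19) = 4.753 Ω
R_total = R_p + 4.70 = 4.753 + 4.70 = 9.453 Ω
I = V / R_total = 240 / 9.453 = 25.39 A
R_c is the series element, so its power is I²R.
P_R_c = (25.39)² × 4.70 = 3030 W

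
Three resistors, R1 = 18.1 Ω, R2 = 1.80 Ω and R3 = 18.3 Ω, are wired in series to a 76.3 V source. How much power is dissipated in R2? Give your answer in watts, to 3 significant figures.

Series elements share the same current, so find I first, then use P = I²R.
R_total = 18.1 + 1.80 + 18.3 = 38.20 Ω
I = V / R_total = 76.3 / 38.20 = 1.997 A
P_R2 = I² × R2 = (1.997)² × 1.80 = 7.181 W

7.18 W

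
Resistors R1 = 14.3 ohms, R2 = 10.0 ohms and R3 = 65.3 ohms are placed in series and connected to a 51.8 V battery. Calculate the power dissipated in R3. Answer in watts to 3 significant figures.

The current is common to all series resistors; compute it, then apply P = I²R for the target.
R_total = 14.3 + 10.0 + 65.3 = 89.60 Ω
I = V / R_total = 51.8 / 89.60 = 0.5781 A
P_R3 = I² × R3 = (0.5781)² × 65.3 = 21.83 W

21.8 W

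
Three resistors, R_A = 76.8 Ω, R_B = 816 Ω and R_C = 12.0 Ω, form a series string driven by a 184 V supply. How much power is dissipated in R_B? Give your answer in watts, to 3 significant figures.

33.7 W

The current is common to all series resistors; compute it, then apply P = I²R for the target.
R_total = 76.8 + 816 + 12.0 = 904.8 Ω
I = V / R_total = 184 / 904.8 = 0.2034 A
P_R_B = I² × R_B = (0.2034)² × 816 = 33.75 W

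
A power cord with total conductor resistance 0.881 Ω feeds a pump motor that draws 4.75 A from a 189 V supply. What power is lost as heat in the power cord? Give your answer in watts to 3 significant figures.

Line loss is just I²R for the cable — we know both I and R_line directly.
The power cord carries the full 4.75 A.
P_line = I² R_line = (4.750)² × 0.881 = 19.88 W

19.9 W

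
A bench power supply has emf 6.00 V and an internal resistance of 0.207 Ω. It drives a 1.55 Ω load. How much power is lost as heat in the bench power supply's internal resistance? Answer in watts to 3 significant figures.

Internal loss is I²r, with I set by the total series resistance r+R.
I = ε / (r + R) = 6.00 / (0.207 + 1.55) = 3.415 A
P_int = I² r = (3.415)² × 0.207 = 2.414 W

2.41 W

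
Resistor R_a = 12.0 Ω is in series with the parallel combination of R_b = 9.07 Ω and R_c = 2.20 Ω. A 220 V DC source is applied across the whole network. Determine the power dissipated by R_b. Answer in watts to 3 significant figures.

88.2 W

Reduce the parallel pair to R_p first; the network is then a simple series string.
R_p = (9.07×2.20)/(9.07+2.20) = 1.771 Ω
R_total = 12.0 + 1.771 = 13.77 Ω
I = V / R_total = 220 / 13.77 = 15.98 A
Voltage across the parallel pair: V_p = I × R_p = 15.98 × 1.771 = 28.29 V
With V_p across R_b, its power is V_p²/R_b.
P_R_b = (28.29)² / 9.07 = 88.22 W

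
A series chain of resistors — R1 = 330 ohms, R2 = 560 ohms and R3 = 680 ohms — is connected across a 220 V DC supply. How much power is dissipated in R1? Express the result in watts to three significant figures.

Every series element carries the same I. Get I from the total resistance, then P = I² × R1.
R_total = 330 + 560 + 680 = 1570 Ω
I = V / R_total = 220 / 1570 = 0.1401 A
P_R1 = I² × R1 = (0.1401)² × 330 = 6.480 W

6.48 W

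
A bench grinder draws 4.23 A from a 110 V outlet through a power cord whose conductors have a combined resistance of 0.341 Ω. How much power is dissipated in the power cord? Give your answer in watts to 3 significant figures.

The power cord is a series resistance carrying the load current; its dissipation is I²R_line.
The power cord carries the full 4.23 A.
P_line = I² R_line = (4.230)² × 0.341 = 6.101 W

6.10 W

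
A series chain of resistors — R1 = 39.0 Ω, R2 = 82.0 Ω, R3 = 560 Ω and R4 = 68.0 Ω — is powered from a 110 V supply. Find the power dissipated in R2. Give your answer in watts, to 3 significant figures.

Series elements share the same current, so find I first, then use P = I²R.
R_total = 39.0 + 82.0 + 560 + 68.0 = 749.0 Ω
I = V / R_total = 110 / 749.0 = 0.1469 A
P_R2 = I² × R2 = (0.1469)² × 82.0 = 1.769 W

1.77 W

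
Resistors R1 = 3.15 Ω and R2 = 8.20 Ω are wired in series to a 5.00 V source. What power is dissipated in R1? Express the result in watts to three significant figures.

Series elements share the same current, so find I first, then use P = I²R.
R_total = 3.15 + 8.20 = 11.35 Ω
I = V / R_total = 5.00 / 11.35 = 0.4405 A
P_R1 = I² × R1 = (0.4405)² × 3.15 = 0.6113 W

0.611 W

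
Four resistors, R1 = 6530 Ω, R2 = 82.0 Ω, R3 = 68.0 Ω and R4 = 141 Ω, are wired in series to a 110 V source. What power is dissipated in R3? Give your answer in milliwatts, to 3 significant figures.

Since the resistors are in series they all carry the loop current I = V/R_total; the power in any one is I²R.
R_total = 6530 + 82.0 + 68.0 + 141 = 6821 Ω
I = V / R_total = 110 / 6821 = 0.01613 A
P_R3 = I² × R3 = (0.01613)² × 68.0 = 0.01768 W

17.7 mW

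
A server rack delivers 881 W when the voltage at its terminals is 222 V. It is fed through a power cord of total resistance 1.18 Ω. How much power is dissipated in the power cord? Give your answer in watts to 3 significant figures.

Only the current and the line resistance are needed for the I²R loss.
I = P / V = 881 / 222 = 3.968 A through the power cord.
P_line = I² R_line = (3.968)² × 1.18 = 18.58 W

18.6 W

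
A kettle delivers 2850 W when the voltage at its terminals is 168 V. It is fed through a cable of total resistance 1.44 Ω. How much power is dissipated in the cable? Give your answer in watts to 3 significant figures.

414 W

The cable and load are in series, so the same current flows in both; the loss is I²R_line.
I = P / V = 2850 / 168 = 16.96 A through the cable.
P_line = I² R_line = (16.96)² × 1.44 = 414.4 W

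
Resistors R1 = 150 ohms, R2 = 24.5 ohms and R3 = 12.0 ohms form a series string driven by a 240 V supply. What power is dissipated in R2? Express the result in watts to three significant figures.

40.6 W

Since the resistors are in series they all carry the loop current I = V/R_total; the power in any one is I²R.
R_total = 150 + 24.5 + 12.0 = 186.5 Ω
I = V / R_total = 240 / 186.5 = 1.287 A
P_R2 = I² × R2 = (1.287)² × 24.5 = 40.57 W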